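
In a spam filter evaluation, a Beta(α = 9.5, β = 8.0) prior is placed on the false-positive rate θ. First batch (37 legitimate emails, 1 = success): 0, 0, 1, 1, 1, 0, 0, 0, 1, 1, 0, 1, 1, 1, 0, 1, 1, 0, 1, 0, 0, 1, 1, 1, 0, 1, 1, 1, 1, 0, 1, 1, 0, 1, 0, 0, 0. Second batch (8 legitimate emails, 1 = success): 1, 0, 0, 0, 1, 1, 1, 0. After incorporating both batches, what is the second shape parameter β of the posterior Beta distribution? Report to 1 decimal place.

The Beta prior is conjugate to a Binomial/Bernoulli likelihood; the update adds successes to α and failures to β.
After batch 1: Beta(9.5+21, 8.0+16) = Beta(30.5, 24.0).
After batch 2: Beta(30.5+4, 24.0+4) = Beta(34.5, 28.0).
Posterior β = 28.0.

28.0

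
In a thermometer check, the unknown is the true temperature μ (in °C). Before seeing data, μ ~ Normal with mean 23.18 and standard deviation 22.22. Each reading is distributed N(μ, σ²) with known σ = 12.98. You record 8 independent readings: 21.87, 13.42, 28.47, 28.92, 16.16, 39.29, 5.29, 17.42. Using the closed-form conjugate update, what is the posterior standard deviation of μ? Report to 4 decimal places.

For Normal data with known variance σ², a Normal(μ₀, σ₀²) prior on μ is conjugate. Posterior precision = 1/σ₀² + n/σ²; posterior mean is the precision-weighted average of μ₀ and x̄.
σ₀² = 22.22² = 493.7284, σ² = 12.98² = 168.4804; σ² + n·σ₀² = 168.4804 + 8·493.7284 = 4118.3076.
Posterior precision = 1/σ₀² + n/σ² = 1/493.7284 + 8/168.4804 = (σ² + n·σ₀²)/(σ₀²σ²) = 4118.3076/(493.7284·168.4804); posterior variance σₙ² = σ₀²σ²/(σ² + n·σ₀²) = 493.7284·168.4804/4118.3076 = 20.198481.
Posterior SD = √σₙ² = √(493.7284·168.4804/4118.3076) = 4.4943.

4.4943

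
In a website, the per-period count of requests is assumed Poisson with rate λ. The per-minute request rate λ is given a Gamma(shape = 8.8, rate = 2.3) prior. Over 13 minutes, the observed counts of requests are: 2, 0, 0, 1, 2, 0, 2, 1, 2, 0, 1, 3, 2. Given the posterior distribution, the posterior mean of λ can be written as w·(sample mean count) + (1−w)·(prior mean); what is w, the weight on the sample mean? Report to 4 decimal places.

With a Gamma(shape α, rate β) prior, the Poisson likelihood is conjugate: the posterior is Gamma(α + ΣXᵢ, β + n).
Posterior mean = (α₀+S)/(β₀+n) = [n/(β₀+n)]·(S/n) + [β₀/(β₀+n)]·(α₀/β₀), so only n and β₀ enter the weight.
Weight on data w = n/(β₀+n) = 13/(2.3+13) = 13/15.3 = 0.8497.

0.8497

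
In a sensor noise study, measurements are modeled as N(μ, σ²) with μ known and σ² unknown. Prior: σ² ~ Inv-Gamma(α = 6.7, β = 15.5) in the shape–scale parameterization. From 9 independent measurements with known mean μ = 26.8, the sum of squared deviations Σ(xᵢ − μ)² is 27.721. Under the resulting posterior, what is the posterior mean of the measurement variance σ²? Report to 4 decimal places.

With known mean μ and an Inverse-Gamma(α, β) prior on σ², the Normal likelihood is conjugate: posterior is Inv-Gamma(α + n/2, β + Σ(xᵢ−μ)²/2).
Posterior: Inv-Gamma(6.7 + 9/2, 15.5 + 27.721/2) = Inv-Gamma(11.20, 29.3605).
E[σ²|data] = β/(α−1) = 29.3605/10.20 = 2.8785.

2.8785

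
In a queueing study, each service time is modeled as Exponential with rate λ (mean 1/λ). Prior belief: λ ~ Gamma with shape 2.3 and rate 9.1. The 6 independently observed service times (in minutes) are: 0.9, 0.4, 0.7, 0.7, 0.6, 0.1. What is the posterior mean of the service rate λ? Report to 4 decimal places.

With a Gamma(shape α, rate β) prior on the exponential rate λ, the posterior after n observations with total T = Σxᵢ is Gamma(α+n, β+T).
Sum of observations T = 3.4 minutes; n = 6.
Posterior: Gamma(2.3+6, 9.1+3.4) = Gamma(8.3, 12.5).
Posterior mean of λ = α/β = 8.3/12.5 = 0.6640.

0.6640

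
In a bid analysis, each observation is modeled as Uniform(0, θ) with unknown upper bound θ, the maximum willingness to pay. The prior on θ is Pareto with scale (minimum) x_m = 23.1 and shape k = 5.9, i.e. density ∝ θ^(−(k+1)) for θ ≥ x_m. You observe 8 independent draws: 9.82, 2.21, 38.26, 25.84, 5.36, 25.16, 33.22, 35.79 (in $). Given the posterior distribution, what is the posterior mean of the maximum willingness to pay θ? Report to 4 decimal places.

41.2259

A Pareto(scale x_m, shape k) prior on the upper bound θ of Uniform(0, θ) is conjugate: posterior is Pareto(max(x_m, max xᵢ), k + n).
Sample maximum = 38.26; prior scale x_m = 23.1 → posterior scale = max = 38.26.
Posterior shape = 5.9 + 8 = 13.9.
E[θ|data] = k·x_m/(k−1) = 13.9·38.26/12.9 = 41.2259.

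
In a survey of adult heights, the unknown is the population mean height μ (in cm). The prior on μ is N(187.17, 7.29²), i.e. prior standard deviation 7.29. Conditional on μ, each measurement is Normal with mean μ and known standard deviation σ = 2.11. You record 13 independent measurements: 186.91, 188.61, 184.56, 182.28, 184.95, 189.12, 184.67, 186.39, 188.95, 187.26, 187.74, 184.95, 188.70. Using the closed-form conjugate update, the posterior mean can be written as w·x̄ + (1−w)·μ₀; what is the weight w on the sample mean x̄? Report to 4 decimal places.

For Normal data with known variance σ², a Normal(μ₀, σ₀²) prior on μ is conjugate. Posterior precision = 1/σ₀² + n/σ²; posterior mean is the precision-weighted average of μ₀ and x̄.
σ₀² = 7.29² = 53.1441, σ² = 2.11² = 4.4521. Prior precision 1/σ₀² = 1/53.1441; data precision n/σ² = 13/4.4521.
w = (n/σ²)/(1/σ₀² + n/σ²) = n·σ₀²/(σ² + n·σ₀²) = 13·53.1441/(4.4521 + 13·53.1441) = 690.8733/695.3254 = 0.9936.

0.9936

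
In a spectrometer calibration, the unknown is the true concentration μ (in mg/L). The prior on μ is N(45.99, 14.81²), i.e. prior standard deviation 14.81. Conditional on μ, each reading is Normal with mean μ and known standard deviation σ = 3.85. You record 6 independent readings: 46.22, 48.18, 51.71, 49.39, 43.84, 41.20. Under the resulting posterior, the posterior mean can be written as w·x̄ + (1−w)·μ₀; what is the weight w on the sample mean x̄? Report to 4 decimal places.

0.9889

For Normal data with known variance σ², a Normal(μ₀, σ₀²) prior on μ is conjugate. Posterior precision = 1/σ₀² + n/σ²; posterior mean is the precision-weighted average of μ₀ and x̄.
σ₀² = 14.81² = 219.3361, σ² = 3.85² = 14.8225. Prior precision 1/σ₀² = 1/219.3361; data precision n/σ² = 6/14.8225.
w = (n/σ²)/(1/σ₀² + n/σ²) = n·σ₀²/(σ² + n·σ₀²) = 6·219.3361/(14.8225 + 6·219.3361) = 1316.0166/1330.8391 = 0.9889.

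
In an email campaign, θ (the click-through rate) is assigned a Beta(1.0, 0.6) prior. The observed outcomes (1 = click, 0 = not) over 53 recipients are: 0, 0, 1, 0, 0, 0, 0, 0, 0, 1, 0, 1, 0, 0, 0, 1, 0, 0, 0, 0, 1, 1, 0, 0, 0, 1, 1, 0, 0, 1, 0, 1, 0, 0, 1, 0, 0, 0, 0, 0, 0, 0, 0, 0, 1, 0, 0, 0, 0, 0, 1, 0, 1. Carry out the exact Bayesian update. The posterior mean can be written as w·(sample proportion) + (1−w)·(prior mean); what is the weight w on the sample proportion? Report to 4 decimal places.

0.9707

The Beta prior is conjugate to a Binomial/Bernoulli likelihood; the update adds successes to α and failures to β.
Posterior mean = (α₀+k)/(α₀+β₀+n) = [n/(α₀+β₀+n)]·(k/n) + [(α₀+β₀)/(α₀+β₀+n)]·α₀/(α₀+β₀), so only n and the prior enter the weight.
The weight on the data is w = n/(α₀+β₀+n) = 53/(1.0+0.6+53) = 53/54.6 = 0.9707.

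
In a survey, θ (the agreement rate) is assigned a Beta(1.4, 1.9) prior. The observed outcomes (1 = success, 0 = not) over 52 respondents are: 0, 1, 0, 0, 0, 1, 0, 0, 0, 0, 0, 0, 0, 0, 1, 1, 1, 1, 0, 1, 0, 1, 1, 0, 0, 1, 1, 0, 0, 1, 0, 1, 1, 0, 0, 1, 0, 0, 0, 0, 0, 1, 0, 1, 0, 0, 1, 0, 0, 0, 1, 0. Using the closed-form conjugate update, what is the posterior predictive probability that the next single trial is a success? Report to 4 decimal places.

The Beta prior is conjugate to a Binomial/Bernoulli likelihood; the update adds successes to α and failures to β.
Posterior: Beta(α+k, β+n−k) = Beta(1.4+19, 1.9+33) = Beta(20.4, 34.9).
For a single future Bernoulli trial, P(success | data) = α/(α+β) = 0.3689.

0.3689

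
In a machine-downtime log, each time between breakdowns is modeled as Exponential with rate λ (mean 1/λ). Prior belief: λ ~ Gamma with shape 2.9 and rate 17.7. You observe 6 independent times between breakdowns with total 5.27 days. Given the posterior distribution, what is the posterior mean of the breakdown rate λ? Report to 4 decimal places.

With a Gamma(shape α, rate β) prior on the exponential rate λ, the posterior after n observations with total T = Σxᵢ is Gamma(α+n, β+T).
Posterior: Gamma(2.9+6, 17.7+5.27) = Gamma(8.9, 22.97).
Posterior mean of λ = α/β = 8.9/22.97 = 0.3875.

0.3875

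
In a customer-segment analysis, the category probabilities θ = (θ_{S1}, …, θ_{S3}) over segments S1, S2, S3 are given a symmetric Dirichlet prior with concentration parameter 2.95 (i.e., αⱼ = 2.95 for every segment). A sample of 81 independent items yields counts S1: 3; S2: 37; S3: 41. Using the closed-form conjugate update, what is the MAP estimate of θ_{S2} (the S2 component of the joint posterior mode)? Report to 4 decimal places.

0.4485

The Dirichlet prior is conjugate to the Multinomial likelihood: each posterior αⱼ = prior αⱼ + observed count nⱼ.
Posterior concentration: (5.95, 39.95, 43.95), total = 89.85.
Joint mode component: (α_{S2}−1)/(Σα−K) = 38.95/86.85 = 0.4485.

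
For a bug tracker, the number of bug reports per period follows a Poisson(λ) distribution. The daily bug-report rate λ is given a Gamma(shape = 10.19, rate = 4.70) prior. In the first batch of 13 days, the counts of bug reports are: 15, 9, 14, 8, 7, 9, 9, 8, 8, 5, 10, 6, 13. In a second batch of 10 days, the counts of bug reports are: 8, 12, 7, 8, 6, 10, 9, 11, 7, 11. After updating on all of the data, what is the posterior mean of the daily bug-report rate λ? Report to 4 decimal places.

With a Gamma(shape α, rate β) prior, the Poisson likelihood is conjugate: the posterior is Gamma(α + ΣXᵢ, β + n).
Batch 1: sum of counts S = 121 over n = 13 days.
After batch 1: Gamma(α+S, β+n) = Gamma(10.19+121, 4.70+13) = Gamma(131.19, 17.70).
Batch 2: sum of counts S = 89 over n = 10 days.
After batch 2: Gamma(α+S, β+n) = Gamma(131.19+89, 17.70+10) = Gamma(220.19, 27.70).
Posterior mean = α/β = 220.19/27.70 = 7.9491.

7.9491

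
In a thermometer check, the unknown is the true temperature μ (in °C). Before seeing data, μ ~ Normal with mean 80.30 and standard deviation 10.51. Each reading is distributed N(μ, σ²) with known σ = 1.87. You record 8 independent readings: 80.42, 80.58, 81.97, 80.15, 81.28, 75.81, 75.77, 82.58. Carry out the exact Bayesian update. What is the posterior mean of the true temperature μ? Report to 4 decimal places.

For Normal data with known variance σ², a Normal(μ₀, σ₀²) prior on μ is conjugate. Posterior precision = 1/σ₀² + n/σ²; posterior mean is the precision-weighted average of μ₀ and x̄.
Σxᵢ = 80.42 + 80.58 + 81.97 + 80.15 + 81.28 + 75.81 + 75.77 + 82.58 = 638.56, so n·x̄ = 638.56.
σ₀² = 10.51² = 110.4601, σ² = 1.87² = 3.4969; σ² + n·σ₀² = 3.4969 + 8·110.4601 = 887.1777.
Posterior mean = (μ₀/σ₀² + n·x̄/σ²)/(1/σ₀² + n/σ²) = (σ²·μ₀ + σ₀²·n·x̄)/(σ² + n·σ₀²) = (3.4969·80.30 + 110.4601·638.56)/887.1777 = 70816.202526/887.1777 = 79.8219.

79.8219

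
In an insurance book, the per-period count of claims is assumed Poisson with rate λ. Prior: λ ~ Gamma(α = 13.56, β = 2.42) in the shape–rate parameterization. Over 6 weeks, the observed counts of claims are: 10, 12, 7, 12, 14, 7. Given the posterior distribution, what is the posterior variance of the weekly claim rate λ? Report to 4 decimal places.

With a Gamma(shape α, rate β) prior, the Poisson likelihood is conjugate: the posterior is Gamma(α + ΣXᵢ, β + n).
Sum of counts S = 62 over n = 6 weeks.
Posterior: Gamma(α+S, β+n) = Gamma(13.56+62, 2.42+6) = Gamma(75.56, 8.42).
Var = α/β² = 75.56/8.42² = 1.0658.

1.0658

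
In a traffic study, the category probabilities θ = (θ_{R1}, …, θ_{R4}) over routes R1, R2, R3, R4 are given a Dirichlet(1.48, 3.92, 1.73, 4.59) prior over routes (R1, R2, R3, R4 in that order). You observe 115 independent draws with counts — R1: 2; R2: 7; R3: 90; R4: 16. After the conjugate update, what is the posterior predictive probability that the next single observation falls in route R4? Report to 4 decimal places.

0.1625

The Dirichlet prior is conjugate to the Multinomial likelihood: each posterior αⱼ = prior αⱼ + observed count nⱼ.
Posterior concentration: (3.48, 10.92, 91.73, 20.59), total = 126.72.
P(next = R4 | data) = α_{R4}/Σα = 0.1625.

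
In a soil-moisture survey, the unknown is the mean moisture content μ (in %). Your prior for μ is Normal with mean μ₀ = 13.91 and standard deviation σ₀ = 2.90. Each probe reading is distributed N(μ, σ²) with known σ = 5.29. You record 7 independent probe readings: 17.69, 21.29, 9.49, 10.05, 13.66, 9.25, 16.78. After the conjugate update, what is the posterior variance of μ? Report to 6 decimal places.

For Normal data with known variance σ², a Normal(μ₀, σ₀²) prior on μ is conjugate. Posterior precision = 1/σ₀² + n/σ²; posterior mean is the precision-weighted average of μ₀ and x̄.
σ₀² = 2.90² = 8.41, σ² = 5.29² = 27.9841; σ² + n·σ₀² = 27.9841 + 7·8.41 = 86.8541.
Posterior precision = 1/σ₀² + n/σ² = 1/8.41 + 7/27.9841 = (σ² + n·σ₀²)/(σ₀²σ²) = 86.8541/(8.41·27.9841); posterior variance σₙ² = σ₀²σ²/(σ² + n·σ₀²) = 8.41·27.9841/86.8541 = 2.709674.

2.709674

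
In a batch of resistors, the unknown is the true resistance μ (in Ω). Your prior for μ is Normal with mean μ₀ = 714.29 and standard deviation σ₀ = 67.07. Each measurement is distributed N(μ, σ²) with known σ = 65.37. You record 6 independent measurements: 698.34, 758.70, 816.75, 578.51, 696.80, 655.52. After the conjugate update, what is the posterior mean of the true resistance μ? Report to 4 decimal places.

For Normal data with known variance σ², a Normal(μ₀, σ₀²) prior on μ is conjugate. Posterior precision = 1/σ₀² + n/σ²; posterior mean is the precision-weighted average of μ₀ and x̄.
Σxᵢ = 698.34 + 758.70 + 816.75 + 578.51 + 696.80 + 655.52 = 4204.62, so n·x̄ = 4204.62.
σ₀² = 67.07² = 4498.3849, σ² = 65.37² = 4273.2369; σ² + n·σ₀² = 4273.2369 + 6·4498.3849 = 31263.5463.
Posterior mean = (μ₀/σ₀² + n·x̄/σ²)/(1/σ₀² + n/σ²) = (σ²·μ₀ + σ₀²·n·x̄)/(σ² + n·σ₀²) = (4273.2369·714.29 + 4498.3849·4204.62)/31263.5463 = 21966329.503539/31263.5463 = 702.6180.

702.6180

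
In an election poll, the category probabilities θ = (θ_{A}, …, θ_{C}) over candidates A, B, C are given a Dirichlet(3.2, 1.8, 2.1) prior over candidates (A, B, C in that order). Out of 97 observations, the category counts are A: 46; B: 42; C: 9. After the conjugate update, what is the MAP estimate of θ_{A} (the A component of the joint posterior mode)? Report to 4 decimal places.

The Dirichlet prior is conjugate to the Multinomial likelihood: each posterior αⱼ = prior αⱼ + observed count nⱼ.
Posterior concentration: (49.2, 43.8, 11.1), total = 104.1.
Joint mode component: (α_{A}−1)/(Σα−K) = 48.2/101.1 = 0.4768.

0.4768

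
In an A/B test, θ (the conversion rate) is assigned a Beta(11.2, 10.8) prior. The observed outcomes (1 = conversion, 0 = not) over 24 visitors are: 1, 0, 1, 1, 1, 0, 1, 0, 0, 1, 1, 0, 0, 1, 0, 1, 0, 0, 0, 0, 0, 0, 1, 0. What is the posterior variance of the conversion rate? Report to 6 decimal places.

0.005287

The Beta prior is conjugate to a Binomial/Bernoulli likelihood; the update adds successes to α and failures to β.
Posterior: Beta(α+k, β+n−k) = Beta(11.2+10, 10.8+14) = Beta(21.2, 24.8).
Var = αβ/((α+β)²(α+β+1)) = 21.2·24.8/(46.0²·47.0) = 0.005287.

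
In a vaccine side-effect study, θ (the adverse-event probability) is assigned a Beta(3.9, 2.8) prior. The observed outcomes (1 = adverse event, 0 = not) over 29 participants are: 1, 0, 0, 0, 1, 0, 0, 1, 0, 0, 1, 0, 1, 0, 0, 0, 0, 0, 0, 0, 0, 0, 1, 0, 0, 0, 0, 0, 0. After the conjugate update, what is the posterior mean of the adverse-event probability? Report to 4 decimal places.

The Beta prior is conjugate to a Binomial/Bernoulli likelihood; the update adds successes to α and failures to β.
Posterior: Beta(α+k, β+n−k) = Beta(3.9+6, 2.8+23) = Beta(9.9, 25.8).
Posterior mean = α/(α+β) = 9.9/35.7 = 0.2773.

0.2773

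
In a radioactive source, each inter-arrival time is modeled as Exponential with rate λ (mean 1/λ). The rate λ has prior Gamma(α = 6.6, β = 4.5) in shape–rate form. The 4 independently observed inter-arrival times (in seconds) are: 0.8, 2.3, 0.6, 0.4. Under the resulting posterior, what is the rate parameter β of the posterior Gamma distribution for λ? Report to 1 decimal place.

With a Gamma(shape α, rate β) prior on the exponential rate λ, the posterior after n observations with total T = Σxᵢ is Gamma(α+n, β+T).
Sum of observations T = 4.1 seconds; n = 4.
Posterior: Gamma(6.6+4, 4.5+4.1) = Gamma(10.6, 8.6).
Posterior β = 8.6.

8.6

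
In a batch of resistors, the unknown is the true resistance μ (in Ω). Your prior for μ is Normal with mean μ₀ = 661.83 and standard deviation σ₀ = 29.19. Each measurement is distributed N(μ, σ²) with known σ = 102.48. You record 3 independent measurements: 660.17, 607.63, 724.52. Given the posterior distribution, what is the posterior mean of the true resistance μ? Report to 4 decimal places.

662.2757

For Normal data with known variance σ², a Normal(μ₀, σ₀²) prior on μ is conjugate. Posterior precision = 1/σ₀² + n/σ²; posterior mean is the precision-weighted average of μ₀ and x̄.
Σxᵢ = 660.17 + 607.63 + 724.52 = 1992.32, so n·x̄ = 1992.32.
σ₀² = 29.19² = 852.0561, σ² = 102.48² = 10502.1504; σ² + n·σ₀² = 10502.1504 + 3·852.0561 = 13058.3187.
Posterior mean = (μ₀/σ₀² + n·x̄/σ²)/(1/σ₀² + n/σ²) = (σ²·μ₀ + σ₀²·n·x̄)/(σ² + n·σ₀²) = (10502.1504·661.83 + 852.0561·1992.32)/13058.3187 = 8648206.608384/13058.3187 = 662.2757.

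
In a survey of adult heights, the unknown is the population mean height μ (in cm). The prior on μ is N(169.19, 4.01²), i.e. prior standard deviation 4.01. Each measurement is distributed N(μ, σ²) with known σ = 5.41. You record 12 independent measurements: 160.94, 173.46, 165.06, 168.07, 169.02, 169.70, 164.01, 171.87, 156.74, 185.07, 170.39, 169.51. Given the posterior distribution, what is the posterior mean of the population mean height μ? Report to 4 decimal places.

168.7240

For Normal data with known variance σ², a Normal(μ₀, σ₀²) prior on μ is conjugate. Posterior precision = 1/σ₀² + n/σ²; posterior mean is the precision-weighted average of μ₀ and x̄.
Σxᵢ = 160.94 + 173.46 + 165.06 + 168.07 + 169.02 + 169.70 + 164.01 + 171.87 + 156.74 + 185.07 + 170.39 + 169.51 = 2023.84, so n·x̄ = 2023.84.
σ₀² = 4.01² = 16.0801, σ² = 5.41² = 29.2681; σ² + n·σ₀² = 29.2681 + 12·16.0801 = 222.2293.
Posterior mean = (μ₀/σ₀² + n·x̄/σ²)/(1/σ₀² + n/σ²) = (σ²·μ₀ + σ₀²·n·x̄)/(σ² + n·σ₀²) = (29.2681·169.19 + 16.0801·2023.84)/222.2293 = 37495.419423/222.2293 = 168.7240.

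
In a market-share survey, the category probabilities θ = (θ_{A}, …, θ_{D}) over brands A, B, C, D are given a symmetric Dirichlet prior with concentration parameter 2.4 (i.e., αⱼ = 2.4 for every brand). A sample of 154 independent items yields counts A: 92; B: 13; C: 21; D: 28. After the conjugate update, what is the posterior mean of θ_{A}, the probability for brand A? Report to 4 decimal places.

0.5770

The Dirichlet prior is conjugate to the Multinomial likelihood: each posterior αⱼ = prior αⱼ + observed count nⱼ.
Posterior concentration: (94.4, 15.4, 23.4, 30.4), total = 163.6.
E[θ_{A}|data] = α_{A}/Σα = 94.4/163.6 = 0.5770.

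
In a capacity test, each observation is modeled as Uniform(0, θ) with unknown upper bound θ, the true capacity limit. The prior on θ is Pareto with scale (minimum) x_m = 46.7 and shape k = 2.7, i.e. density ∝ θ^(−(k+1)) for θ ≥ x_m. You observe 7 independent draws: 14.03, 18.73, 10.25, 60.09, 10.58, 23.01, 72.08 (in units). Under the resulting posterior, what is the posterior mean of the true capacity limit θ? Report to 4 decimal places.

80.3651

A Pareto(scale x_m, shape k) prior on the upper bound θ of Uniform(0, θ) is conjugate: posterior is Pareto(max(x_m, max xᵢ), k + n).
Sample maximum = 72.08; prior scale x_m = 46.7 → posterior scale = max = 72.08.
Posterior shape = 2.7 + 7 = 9.7.
E[θ|data] = k·x_m/(k−1) = 9.7·72.08/8.7 = 80.3651.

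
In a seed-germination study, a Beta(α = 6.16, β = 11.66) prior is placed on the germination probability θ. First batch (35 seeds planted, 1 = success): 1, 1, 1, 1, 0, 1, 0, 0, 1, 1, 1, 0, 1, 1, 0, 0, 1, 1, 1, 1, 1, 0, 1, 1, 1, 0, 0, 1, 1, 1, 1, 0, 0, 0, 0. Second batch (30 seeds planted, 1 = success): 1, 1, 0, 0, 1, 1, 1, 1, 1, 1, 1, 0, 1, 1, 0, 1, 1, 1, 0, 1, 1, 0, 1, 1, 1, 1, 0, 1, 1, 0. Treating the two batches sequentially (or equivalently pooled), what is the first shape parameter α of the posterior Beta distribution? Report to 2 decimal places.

The Beta prior is conjugate to a Binomial/Bernoulli likelihood; the update adds successes to α and failures to β.
After batch 1: Beta(6.16+22, 11.66+13) = Beta(28.16, 24.66).
After batch 2: Beta(28.16+22, 24.66+8) = Beta(50.16, 32.66).
Posterior α = 50.16.

50.16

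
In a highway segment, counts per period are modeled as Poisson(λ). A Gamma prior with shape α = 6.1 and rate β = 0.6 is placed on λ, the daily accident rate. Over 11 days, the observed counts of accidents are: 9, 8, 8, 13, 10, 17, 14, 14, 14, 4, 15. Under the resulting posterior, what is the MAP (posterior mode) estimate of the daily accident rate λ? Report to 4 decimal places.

With a Gamma(shape α, rate β) prior, the Poisson likelihood is conjugate: the posterior is Gamma(α + ΣXᵢ, β + n).
Sum of counts S = 126 over n = 11 days.
Posterior: Gamma(α+S, β+n) = Gamma(6.1+126, 0.6+11) = Gamma(132.1, 11.6).
Mode of Gamma(α,β) for α≥1 is (α−1)/β = 131.1/11.6 = 11.3017.

11.3017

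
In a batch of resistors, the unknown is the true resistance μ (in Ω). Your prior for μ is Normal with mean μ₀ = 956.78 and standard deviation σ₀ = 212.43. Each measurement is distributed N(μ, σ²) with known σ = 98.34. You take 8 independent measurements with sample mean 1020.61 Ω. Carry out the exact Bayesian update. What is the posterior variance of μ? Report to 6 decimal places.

For Normal data with known variance σ², a Normal(μ₀, σ₀²) prior on μ is conjugate. Posterior precision = 1/σ₀² + n/σ²; posterior mean is the precision-weighted average of μ₀ and x̄.
σ₀² = 212.43² = 45126.5049, σ² = 98.34² = 9670.7556; σ² + n·σ₀² = 9670.7556 + 8·45126.5049 = 370682.7948.
Posterior precision = 1/σ₀² + n/σ² = 1/45126.5049 + 8/9670.7556 = (σ² + n·σ₀²)/(σ₀²σ²) = 370682.7948/(45126.5049·9670.7556); posterior variance σₙ² = σ₀²σ²/(σ² + n·σ₀²) = 45126.5049·9670.7556/370682.7948 = 1177.306867.

1177.306867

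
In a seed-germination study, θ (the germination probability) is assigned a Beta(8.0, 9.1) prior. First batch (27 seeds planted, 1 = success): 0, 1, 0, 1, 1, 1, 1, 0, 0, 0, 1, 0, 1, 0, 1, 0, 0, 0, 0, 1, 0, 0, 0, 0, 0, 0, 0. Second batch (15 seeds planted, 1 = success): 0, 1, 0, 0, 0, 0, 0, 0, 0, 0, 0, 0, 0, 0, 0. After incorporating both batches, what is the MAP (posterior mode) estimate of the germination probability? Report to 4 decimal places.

0.2977

The Beta prior is conjugate to a Binomial/Bernoulli likelihood; the update adds successes to α and failures to β.
After batch 1: Beta(8.0+9, 9.1+18) = Beta(17.0, 27.1).
After batch 2: Beta(17.0+1, 27.1+14) = Beta(18.0, 41.1).
Mode of Beta(a,b) for a,b>1 is (a−1)/(a+b−2) = 17.0/57.1 = 0.2977.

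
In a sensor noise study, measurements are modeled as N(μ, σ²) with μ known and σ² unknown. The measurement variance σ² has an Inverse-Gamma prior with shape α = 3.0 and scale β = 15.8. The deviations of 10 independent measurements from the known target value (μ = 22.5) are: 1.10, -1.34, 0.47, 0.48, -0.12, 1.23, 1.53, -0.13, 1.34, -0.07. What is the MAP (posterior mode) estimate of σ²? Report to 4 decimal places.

With known mean μ and an Inverse-Gamma(α, β) prior on σ², the Normal likelihood is conjugate: posterior is Inv-Gamma(α + n/2, β + Σ(xᵢ−μ)²/2).
Σ(xᵢ−μ)² = (1.10)² + (-1.34)² + (0.47)² + (0.48)² + (-0.12)² + (1.23)² + (1.53)² + (-0.13)² + (1.34)² + (-0.07)² = 9.1425.
Posterior: Inv-Gamma(3.0 + 10/2, 15.8 + 9.1425/2) = Inv-Gamma(8.00, 20.37125).
Mode = β/(α+1) = 20.37125/9.00 = 2.2635.

2.2635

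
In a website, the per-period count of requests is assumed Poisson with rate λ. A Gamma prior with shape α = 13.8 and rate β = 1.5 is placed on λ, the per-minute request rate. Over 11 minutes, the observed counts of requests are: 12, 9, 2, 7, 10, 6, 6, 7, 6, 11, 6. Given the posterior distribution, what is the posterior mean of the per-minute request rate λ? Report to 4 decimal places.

7.6640

With a Gamma(shape α, rate β) prior, the Poisson likelihood is conjugate: the posterior is Gamma(α + ΣXᵢ, β + n).
Sum of counts S = 82 over n = 11 minutes.
Posterior: Gamma(α+S, β+n) = Gamma(13.8+82, 1.5+11) = Gamma(95.8, 12.5).
Posterior mean = α/β = 95.8/12.5 = 7.6640.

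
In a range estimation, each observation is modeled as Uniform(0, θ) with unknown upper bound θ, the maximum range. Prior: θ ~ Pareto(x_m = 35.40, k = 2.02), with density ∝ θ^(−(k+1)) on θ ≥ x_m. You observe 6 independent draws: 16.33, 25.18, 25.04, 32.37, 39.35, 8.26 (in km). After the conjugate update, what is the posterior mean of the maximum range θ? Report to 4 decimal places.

44.9554

A Pareto(scale x_m, shape k) prior on the upper bound θ of Uniform(0, θ) is conjugate: posterior is Pareto(max(x_m, max xᵢ), k + n).
Sample maximum = 39.35; prior scale x_m = 35.40 → posterior scale = max = 39.35.
Posterior shape = 2.02 + 6 = 8.02.
E[θ|data] = k·x_m/(k−1) = 8.02·39.35/7.02 = 44.9554.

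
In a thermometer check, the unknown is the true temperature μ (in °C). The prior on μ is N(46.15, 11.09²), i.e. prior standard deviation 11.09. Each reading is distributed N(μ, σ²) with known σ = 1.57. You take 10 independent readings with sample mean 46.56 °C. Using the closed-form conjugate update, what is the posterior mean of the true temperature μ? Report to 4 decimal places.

For Normal data with known variance σ², a Normal(μ₀, σ₀²) prior on μ is conjugate. Posterior precision = 1/σ₀² + n/σ²; posterior mean is the precision-weighted average of μ₀ and x̄.
n·x̄ = 10·46.56 = 465.6.
σ₀² = 11.09² = 122.9881, σ² = 1.57² = 2.4649; σ² + n·σ₀² = 2.4649 + 10·122.9881 = 1232.3459.
Posterior mean = (μ₀/σ₀² + n·x̄/σ²)/(1/σ₀² + n/σ²) = (σ²·μ₀ + σ₀²·n·x̄)/(σ² + n·σ₀²) = (2.4649·46.15 + 122.9881·465.6)/1232.3459 = 57377.014495/1232.3459 = 46.5592.

46.5592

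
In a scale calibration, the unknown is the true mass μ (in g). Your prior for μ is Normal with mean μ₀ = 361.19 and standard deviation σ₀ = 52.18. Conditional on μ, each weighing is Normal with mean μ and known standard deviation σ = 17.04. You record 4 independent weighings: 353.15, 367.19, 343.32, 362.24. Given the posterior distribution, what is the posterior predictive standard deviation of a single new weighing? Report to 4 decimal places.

For Normal data with known variance σ², a Normal(μ₀, σ₀²) prior on μ is conjugate. Posterior precision = 1/σ₀² + n/σ²; posterior mean is the precision-weighted average of μ₀ and x̄.
σ₀² = 52.18² = 2722.7524, σ² = 17.04² = 290.3616; σ² + n·σ₀² = 290.3616 + 4·2722.7524 = 11181.3712.
Posterior precision = 1/σ₀² + n/σ² = 1/2722.7524 + 4/290.3616 = (σ² + n·σ₀²)/(σ₀²σ²) = 11181.3712/(2722.7524·290.3616); posterior variance σₙ² = σ₀²σ²/(σ² + n·σ₀²) = 2722.7524·290.3616/11181.3712 = 70.705348.
Predictive variance for one new observation = σₙ² + σ² = 2722.7524·290.3616/11181.3712 + 290.3616 = σ²·(σ₀² + 11181.3712)/11181.3712 = 290.3616·13904.1236/11181.3712 = 361.066948; SD = √(290.3616·13904.1236/11181.3712) = 19.0018.

19.0018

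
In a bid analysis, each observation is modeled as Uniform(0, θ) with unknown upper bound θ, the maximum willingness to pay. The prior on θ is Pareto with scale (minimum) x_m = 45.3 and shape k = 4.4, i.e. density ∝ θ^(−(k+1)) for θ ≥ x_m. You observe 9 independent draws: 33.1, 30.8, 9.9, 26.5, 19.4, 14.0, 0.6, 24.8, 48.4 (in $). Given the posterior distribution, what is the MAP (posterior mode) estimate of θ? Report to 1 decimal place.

A Pareto(scale x_m, shape k) prior on the upper bound θ of Uniform(0, θ) is conjugate: posterior is Pareto(max(x_m, max xᵢ), k + n).
Sample maximum = 48.4; prior scale x_m = 45.3 → posterior scale = max = 48.4.
Posterior shape = 4.4 + 9 = 13.4.
The Pareto density is decreasing on [x_m, ∞), so the mode is x_m = 48.4.

48.4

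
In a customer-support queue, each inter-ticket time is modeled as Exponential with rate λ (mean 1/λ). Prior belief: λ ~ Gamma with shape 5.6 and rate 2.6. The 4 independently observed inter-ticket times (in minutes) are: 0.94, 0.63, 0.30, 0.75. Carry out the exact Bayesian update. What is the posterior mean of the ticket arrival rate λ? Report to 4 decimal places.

With a Gamma(shape α, rate β) prior on the exponential rate λ, the posterior after n observations with total T = Σxᵢ is Gamma(α+n, β+T).
Sum of observations T = 2.62 minutes; n = 4.
Posterior: Gamma(5.6+4, 2.6+2.62) = Gamma(9.6, 5.22).
Posterior mean of λ = α/β = 9.6/5.22 = 1.8391.

1.8391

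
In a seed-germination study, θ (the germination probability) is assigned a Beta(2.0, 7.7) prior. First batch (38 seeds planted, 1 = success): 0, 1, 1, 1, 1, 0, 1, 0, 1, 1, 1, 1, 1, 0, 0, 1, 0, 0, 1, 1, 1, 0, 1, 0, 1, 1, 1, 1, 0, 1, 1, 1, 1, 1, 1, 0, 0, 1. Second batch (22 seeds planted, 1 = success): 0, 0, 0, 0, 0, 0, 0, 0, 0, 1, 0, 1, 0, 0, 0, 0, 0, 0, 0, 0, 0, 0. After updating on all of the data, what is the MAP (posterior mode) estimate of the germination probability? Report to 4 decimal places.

0.4284

The Beta prior is conjugate to a Binomial/Bernoulli likelihood; the update adds successes to α and failures to β.
After batch 1: Beta(2.0+26, 7.7+12) = Beta(28.0, 19.7).
After batch 2: Beta(28.0+2, 19.7+20) = Beta(30.0, 39.7).
Mode of Beta(a,b) for a,b>1 is (a−1)/(a+b−2) = 29.0/67.7 = 0.4284.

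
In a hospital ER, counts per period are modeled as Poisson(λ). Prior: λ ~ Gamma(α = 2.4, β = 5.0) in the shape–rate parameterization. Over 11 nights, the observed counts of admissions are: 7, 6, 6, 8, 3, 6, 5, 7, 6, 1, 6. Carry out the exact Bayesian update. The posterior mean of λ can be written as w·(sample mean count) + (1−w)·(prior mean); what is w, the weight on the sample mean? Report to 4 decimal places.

0.6875

With a Gamma(shape α, rate β) prior, the Poisson likelihood is conjugate: the posterior is Gamma(α + ΣXᵢ, β + n).
Posterior mean = (α₀+S)/(β₀+n) = [n/(β₀+n)]·(S/n) + [β₀/(β₀+n)]·(α₀/β₀), so only n and β₀ enter the weight.
Weight on data w = n/(β₀+n) = 11/(5.0+11) = 11/16.0 = 0.6875.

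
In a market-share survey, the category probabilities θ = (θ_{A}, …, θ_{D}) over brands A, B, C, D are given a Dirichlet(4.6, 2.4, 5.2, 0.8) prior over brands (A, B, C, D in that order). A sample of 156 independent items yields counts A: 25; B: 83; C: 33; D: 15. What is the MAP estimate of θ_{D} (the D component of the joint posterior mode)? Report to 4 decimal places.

The Dirichlet prior is conjugate to the Multinomial likelihood: each posterior αⱼ = prior αⱼ + observed count nⱼ.
Posterior concentration: (29.6, 85.4, 38.2, 15.8), total = 169.0.
Joint mode component: (α_{D}−1)/(Σα−K) = 14.8/165.0 = 0.0897.

0.0897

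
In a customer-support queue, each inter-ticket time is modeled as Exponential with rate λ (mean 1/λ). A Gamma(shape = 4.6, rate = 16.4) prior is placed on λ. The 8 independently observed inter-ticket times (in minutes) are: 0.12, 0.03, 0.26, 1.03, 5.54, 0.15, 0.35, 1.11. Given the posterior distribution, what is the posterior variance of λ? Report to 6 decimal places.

With a Gamma(shape α, rate β) prior on the exponential rate λ, the posterior after n observations with total T = Σxᵢ is Gamma(α+n, β+T).
Sum of observations T = 8.59 minutes; n = 8.
Posterior: Gamma(4.6+8, 16.4+8.59) = Gamma(12.6, 24.99).
Var = α/β² = 0.020176.

0.020176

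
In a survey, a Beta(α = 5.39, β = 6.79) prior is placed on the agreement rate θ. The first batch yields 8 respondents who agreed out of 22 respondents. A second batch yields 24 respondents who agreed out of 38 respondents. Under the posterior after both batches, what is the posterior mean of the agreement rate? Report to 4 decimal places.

0.5180

The Beta prior is conjugate to a Binomial/Bernoulli likelihood; the update adds successes to α and failures to β.
After batch 1: Beta(5.39+8, 6.79+14) = Beta(13.39, 20.79).
After batch 2: Beta(13.39+24, 20.79+14) = Beta(37.39, 34.79).
Posterior mean = α/(α+β) = 37.39/72.18 = 0.5180.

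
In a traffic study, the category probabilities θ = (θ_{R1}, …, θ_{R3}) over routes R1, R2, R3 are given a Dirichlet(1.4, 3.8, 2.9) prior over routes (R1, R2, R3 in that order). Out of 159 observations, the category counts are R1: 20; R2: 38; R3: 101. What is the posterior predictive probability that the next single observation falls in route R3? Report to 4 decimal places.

The Dirichlet prior is conjugate to the Multinomial likelihood: each posterior αⱼ = prior αⱼ + observed count nⱼ.
Posterior concentration: (21.4, 41.8, 103.9), total = 167.1.
P(next = R3 | data) = α_{R3}/Σα = 0.6218.

0.6218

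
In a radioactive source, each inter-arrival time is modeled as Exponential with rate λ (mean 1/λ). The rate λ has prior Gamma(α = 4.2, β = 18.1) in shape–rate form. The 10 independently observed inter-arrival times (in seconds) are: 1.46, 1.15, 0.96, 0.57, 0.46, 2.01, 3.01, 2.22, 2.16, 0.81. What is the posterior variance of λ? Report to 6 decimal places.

With a Gamma(shape α, rate β) prior on the exponential rate λ, the posterior after n observations with total T = Σxᵢ is Gamma(α+n, β+T).
Sum of observations T = 14.81 seconds; n = 10.
Posterior: Gamma(4.2+10, 18.1+14.81) = Gamma(14.2, 32.91).
Var = α/β² = 0.013111.

0.013111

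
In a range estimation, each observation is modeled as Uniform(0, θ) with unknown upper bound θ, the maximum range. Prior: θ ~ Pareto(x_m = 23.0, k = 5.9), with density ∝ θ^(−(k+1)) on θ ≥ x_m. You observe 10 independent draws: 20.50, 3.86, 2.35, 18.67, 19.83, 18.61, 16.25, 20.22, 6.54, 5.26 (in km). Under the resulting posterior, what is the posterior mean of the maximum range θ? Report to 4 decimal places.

24.5436

A Pareto(scale x_m, shape k) prior on the upper bound θ of Uniform(0, θ) is conjugate: posterior is Pareto(max(x_m, max xᵢ), k + n).
Sample maximum = 20.50; prior scale x_m = 23.0 → posterior scale = max = 23.00.
Posterior shape = 5.9 + 10 = 15.9.
E[θ|data] = k·x_m/(k−1) = 15.9·23.00/14.9 = 24.5436.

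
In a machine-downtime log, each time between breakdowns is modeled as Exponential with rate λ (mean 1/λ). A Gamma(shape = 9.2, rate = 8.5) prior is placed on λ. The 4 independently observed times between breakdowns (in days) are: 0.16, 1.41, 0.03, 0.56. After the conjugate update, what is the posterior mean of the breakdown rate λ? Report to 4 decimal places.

1.2383

With a Gamma(shape α, rate β) prior on the exponential rate λ, the posterior after n observations with total T = Σxᵢ is Gamma(α+n, β+T).
Sum of observations T = 2.16 days; n = 4.
Posterior: Gamma(9.2+4, 8.5+2.16) = Gamma(13.2, 10.66).
Posterior mean of λ = α/β = 13.2/10.66 = 1.2383.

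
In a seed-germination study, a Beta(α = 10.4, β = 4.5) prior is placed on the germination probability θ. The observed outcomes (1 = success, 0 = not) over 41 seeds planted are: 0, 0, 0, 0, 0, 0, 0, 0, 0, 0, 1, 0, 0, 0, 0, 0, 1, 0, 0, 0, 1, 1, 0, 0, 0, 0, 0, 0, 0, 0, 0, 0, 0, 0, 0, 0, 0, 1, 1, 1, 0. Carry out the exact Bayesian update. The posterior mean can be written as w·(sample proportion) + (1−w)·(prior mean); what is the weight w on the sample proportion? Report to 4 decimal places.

0.7335

The Beta prior is conjugate to a Binomial/Bernoulli likelihood; the update adds successes to α and failures to β.
Posterior mean = (α₀+k)/(α₀+β₀+n) = [n/(α₀+β₀+n)]·(k/n) + [(α₀+β₀)/(α₀+β₀+n)]·α₀/(α₀+β₀), so only n and the prior enter the weight.
The weight on the data is w = n/(α₀+β₀+n) = 41/(10.4+4.5+41) = 41/55.9 = 0.7335.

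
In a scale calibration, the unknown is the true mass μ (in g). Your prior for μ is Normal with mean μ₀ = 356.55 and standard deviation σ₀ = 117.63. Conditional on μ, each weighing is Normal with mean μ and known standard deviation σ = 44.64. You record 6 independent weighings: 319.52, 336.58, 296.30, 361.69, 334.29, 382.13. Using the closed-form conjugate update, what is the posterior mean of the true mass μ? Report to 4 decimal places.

338.8433

For Normal data with known variance σ², a Normal(μ₀, σ₀²) prior on μ is conjugate. Posterior precision = 1/σ₀² + n/σ²; posterior mean is the precision-weighted average of μ₀ and x̄.
Σxᵢ = 319.52 + 336.58 + 296.30 + 361.69 + 334.29 + 382.13 = 2030.51, so n·x̄ = 2030.51.
σ₀² = 117.63² = 13836.8169, σ² = 44.64² = 1992.7296; σ² + n·σ₀² = 1992.7296 + 6·13836.8169 = 85013.631.
Posterior mean = (μ₀/σ₀² + n·x̄/σ²)/(1/σ₀² + n/σ²) = (σ²·μ₀ + σ₀²·n·x̄)/(σ² + n·σ₀²) = (1992.7296·356.55 + 13836.8169·2030.51)/85013.631 = 28806302.822499/85013.631 = 338.8433.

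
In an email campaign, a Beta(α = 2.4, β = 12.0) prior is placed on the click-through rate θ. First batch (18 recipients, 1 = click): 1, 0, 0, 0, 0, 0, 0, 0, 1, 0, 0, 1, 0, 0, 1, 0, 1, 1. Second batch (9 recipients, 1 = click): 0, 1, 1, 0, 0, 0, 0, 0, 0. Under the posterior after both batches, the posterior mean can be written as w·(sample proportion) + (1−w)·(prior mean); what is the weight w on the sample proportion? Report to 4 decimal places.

0.6522

The Beta prior is conjugate to a Binomial/Bernoulli likelihood; the update adds successes to α and failures to β.
Total number of recipients: n = 18 + 9 = 27.
Posterior mean = (α₀+k)/(α₀+β₀+n) = [n/(α₀+β₀+n)]·(k/n) + [(α₀+β₀)/(α₀+β₀+n)]·α₀/(α₀+β₀), so only n and the prior enter the weight.
The weight on the data is w = n/(α₀+β₀+n) = 27/(2.4+12.0+27) = 27/41.4 = 0.6522.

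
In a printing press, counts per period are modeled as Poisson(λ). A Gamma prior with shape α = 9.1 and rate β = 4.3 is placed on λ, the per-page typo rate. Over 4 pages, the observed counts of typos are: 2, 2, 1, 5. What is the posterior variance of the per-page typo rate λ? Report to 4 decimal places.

With a Gamma(shape α, rate β) prior, the Poisson likelihood is conjugate: the posterior is Gamma(α + ΣXᵢ, β + n).
Sum of counts S = 10 over n = 4 pages.
Posterior: Gamma(α+S, β+n) = Gamma(9.1+10, 4.3+4) = Gamma(19.1, 8.3).
Var = α/β² = 19.1/8.3² = 0.2773.

0.2773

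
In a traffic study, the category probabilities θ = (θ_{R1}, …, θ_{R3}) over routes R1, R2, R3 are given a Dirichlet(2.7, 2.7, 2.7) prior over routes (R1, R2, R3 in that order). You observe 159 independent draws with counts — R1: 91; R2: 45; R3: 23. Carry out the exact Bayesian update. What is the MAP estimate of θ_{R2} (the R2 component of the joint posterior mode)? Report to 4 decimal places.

0.2846

The Dirichlet prior is conjugate to the Multinomial likelihood: each posterior αⱼ = prior αⱼ + observed count nⱼ.
Posterior concentration: (93.7, 47.7, 25.7), total = 167.1.
Joint mode component: (α_{R2}−1)/(Σα−K) = 46.7/164.1 = 0.2846.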